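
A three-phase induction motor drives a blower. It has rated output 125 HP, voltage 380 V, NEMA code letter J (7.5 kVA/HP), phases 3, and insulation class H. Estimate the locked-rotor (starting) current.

S_LR = 7.5 × 125 = 937.5 kVA
I_LR = S_LR/(√3·V_L) = 937500/(1.732×380) = 1420 A

1420 A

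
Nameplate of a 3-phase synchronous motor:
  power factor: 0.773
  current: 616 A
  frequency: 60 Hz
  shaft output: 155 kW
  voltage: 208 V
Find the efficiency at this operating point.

P_out = 155 kW = 155000 W
P_in = √3·V_L·I_L·cosφ = 1.732 × 208 × 616 × 0.773 = 171542 W
η = P_out / P_in = 155000 / 171542 = 0.904 = 90.4%

90.4 %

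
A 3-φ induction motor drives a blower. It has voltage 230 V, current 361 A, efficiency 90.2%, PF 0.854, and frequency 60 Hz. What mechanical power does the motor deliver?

P_in = √3·V·I·cosφ = 1.732 × 230 × 361 × 0.854 = 122812 W
P_out = η·P_in = 0.902 × 122812 = 110776 W

111 kW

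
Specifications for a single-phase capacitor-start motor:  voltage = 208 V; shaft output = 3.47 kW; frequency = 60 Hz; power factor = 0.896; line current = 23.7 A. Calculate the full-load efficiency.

P_out = 3.47 kW = 3470 W
P_in = V·I·cosφ = 208 × 23.7 × 0.896 = 4417 W
η = P_out / P_in = 3470 / 4417 = 0.786 = 78.6%

78.6 %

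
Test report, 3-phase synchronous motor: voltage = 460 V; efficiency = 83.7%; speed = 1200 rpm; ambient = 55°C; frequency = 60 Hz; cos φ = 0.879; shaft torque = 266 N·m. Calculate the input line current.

ω = 2π×1200/60 = 125.7 rad/s; P_out = τω = 266 × 125.7 = 33436 W
P_in = P_out / η = 33436 / 0.837 = 39947 W
I_L = P_in / (√3·V_L·cosφ) = 39947 / (1.732 × 460 × 0.879) = 57 A

57 A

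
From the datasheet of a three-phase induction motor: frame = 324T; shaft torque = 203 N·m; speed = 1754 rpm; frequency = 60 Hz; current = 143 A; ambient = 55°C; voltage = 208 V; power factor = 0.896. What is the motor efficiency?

ω = 2π × 1754/60 = 183.7 rad/s; P_out = τω = 203 × 183.7 = 37291 W
P_in = √3·V_L·I_L·cosφ = 1.732 × 208 × 143 × 0.896 = 46159 W
η = P_out / P_in = 37291 / 46159 = 0.808 = 80.8%

80.8 %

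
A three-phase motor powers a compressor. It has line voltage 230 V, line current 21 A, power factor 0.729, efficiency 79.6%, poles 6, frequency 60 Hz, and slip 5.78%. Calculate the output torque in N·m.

41 N·m

P_in = √3·V·I·cosφ = 1.732 × 230 × 21 × 0.729 = 6098 W
P_out = η·P_in = 0.796 × 6098 = 4854 W
n_s = 120×60/6 = 1200 rpm; n = 1200×(1−0.0578) = 1131 rpm
ω = 2π×1131/60 = 118.4 rad/s
τ = P_out/ω = 4854/118.4 = 41 N·m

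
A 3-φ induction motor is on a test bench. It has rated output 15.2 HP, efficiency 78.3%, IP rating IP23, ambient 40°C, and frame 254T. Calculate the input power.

14.5 kW

P_out = 15.2 × 746 = 11339 W
P_in = P_out/η = 11339/0.783 = 14481 W = 14.5 kW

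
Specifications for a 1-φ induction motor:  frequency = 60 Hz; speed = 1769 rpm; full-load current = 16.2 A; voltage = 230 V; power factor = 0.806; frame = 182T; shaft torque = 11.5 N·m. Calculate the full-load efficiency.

ω = 2π × 1769/60 = 185.2 rad/s; P_out = τω = 11.5 × 185.2 = 2130 W
P_in = V·I·cosφ = 230 × 16.2 × 0.806 = 3003 W
η = P_out / P_in = 2130 / 3003 = 0.709 = 70.9%

70.9 %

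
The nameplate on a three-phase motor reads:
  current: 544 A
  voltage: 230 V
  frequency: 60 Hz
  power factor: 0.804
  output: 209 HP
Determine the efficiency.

89.5 %

P_out = 209 × 746 = 155914 W
P_in = √3·V_L·I_L·cosφ = 1.732 × 230 × 544 × 0.804 = 174233 W
η = P_out / P_in = 155914 / 174233 = 0.895 = 89.5%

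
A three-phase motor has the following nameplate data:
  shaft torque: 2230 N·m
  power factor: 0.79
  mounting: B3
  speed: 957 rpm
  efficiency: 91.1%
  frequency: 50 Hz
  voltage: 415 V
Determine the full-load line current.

432 A

ω = 2π×957/60 = 100.2 rad/s; P_out = τω = 2230 × 100.2 = 223446 W
P_in = P_out / η = 223446 / 0.911 = 245276 W
I_L = P_in / (√3·V_L·cosφ) = 245276 / (1.732 × 415 × 0.79) = 432 A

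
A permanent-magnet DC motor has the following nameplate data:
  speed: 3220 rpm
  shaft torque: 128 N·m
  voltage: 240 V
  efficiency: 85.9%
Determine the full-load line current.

ω = 2π×3220/60 = 337.2 rad/s; P_out = τω = 128 × 337.2 = 43162 W
P_in = P_out / η = 43162 / 0.859 = 50247 W
I = P_in / V = 50247 / 240 = 209 A

209 A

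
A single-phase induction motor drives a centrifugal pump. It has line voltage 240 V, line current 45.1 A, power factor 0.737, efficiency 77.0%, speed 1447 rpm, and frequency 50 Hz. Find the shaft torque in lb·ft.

P_in = V·I·cosφ = 240 × 45.1 × 0.737 = 7977 W
P_out = η·P_in = 0.77 × 7977 = 6142 W
n = 1447 rpm
ω = 2π×1447/60 = 151.5 rad/s
τ = P_out/ω = 6142/151.5 = 40.54 N·m
In lb·ft: 40.54/1.356 = 29.9 lb·ft

29.9 lb·ft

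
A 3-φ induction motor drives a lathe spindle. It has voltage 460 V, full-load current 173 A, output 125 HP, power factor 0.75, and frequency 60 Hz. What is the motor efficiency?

90.2 %

P_out = 125 × 746 = 93250 W
P_in = √3·V_L·I_L·cosφ = 1.732 × 460 × 173 × 0.75 = 103374 W
η = P_out / P_in = 93250 / 103374 = 0.902 = 90.2%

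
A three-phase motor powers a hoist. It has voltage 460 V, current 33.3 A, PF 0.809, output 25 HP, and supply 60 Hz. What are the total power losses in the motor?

2.81 kW

P_in = √3·V·I·cosφ = 1.732×460×33.3×0.809 = 21463 W
P_out = 25×746 = 18650 W
Losses = P_in − P_out = 21463 − 18650 = 2813 W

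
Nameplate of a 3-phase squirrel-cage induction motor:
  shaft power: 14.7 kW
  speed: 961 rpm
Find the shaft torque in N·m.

146 N·m

ω = 2π × 961/60 = 100.6 rad/s
τ = P/ω = 14700/100.6 = 146 N·m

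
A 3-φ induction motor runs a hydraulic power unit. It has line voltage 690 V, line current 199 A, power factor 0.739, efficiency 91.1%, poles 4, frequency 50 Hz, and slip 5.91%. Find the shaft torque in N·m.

P_in = √3·V·I·cosφ = 1.732 × 690 × 199 × 0.739 = 175750 W
P_out = η·P_in = 0.911 × 175750 = 160108 W
n_s = 120×50/4 = 1500 rpm; n = 1500×(1−0.0591) = 1411 rpm
ω = 2π×1411/60 = 147.8 rad/s
τ = P_out/ω = 160108/147.8 = 1080 N·m

1080 N·m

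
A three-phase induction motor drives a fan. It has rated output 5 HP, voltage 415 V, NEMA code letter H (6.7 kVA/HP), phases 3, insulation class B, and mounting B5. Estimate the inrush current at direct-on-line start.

S_LR = 6.7 × 5 = 33.5 kVA
I_LR = S_LR/(√3·V_L) = 33500/(1.732×415) = 46.6 A

46.6 A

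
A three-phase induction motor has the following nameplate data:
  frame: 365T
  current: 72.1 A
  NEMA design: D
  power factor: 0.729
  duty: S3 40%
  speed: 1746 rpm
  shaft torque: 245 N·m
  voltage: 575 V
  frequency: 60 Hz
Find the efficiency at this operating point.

ω = 2π × 1746/60 = 182.8 rad/s; P_out = τω = 245 × 182.8 = 44786 W
P_in = √3·V_L·I_L·cosφ = 1.732 × 575 × 72.1 × 0.729 = 52345 W
η = P_out / P_in = 44786 / 52345 = 0.856 = 85.6%

85.6 %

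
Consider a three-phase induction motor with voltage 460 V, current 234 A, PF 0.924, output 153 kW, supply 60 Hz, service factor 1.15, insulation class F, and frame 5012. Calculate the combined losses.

19.3 kW

P_in = √3·V·I·cosφ = 1.732×460×234×0.924 = 172264 W
P_out = 153000 W
Losses = P_in − P_out = 172264 − 153000 = 19264 W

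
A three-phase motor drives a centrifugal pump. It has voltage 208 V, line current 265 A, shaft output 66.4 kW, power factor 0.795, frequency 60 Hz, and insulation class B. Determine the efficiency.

P_out = 66.4 kW = 66400 W
P_in = √3·V_L·I_L·cosφ = 1.732 × 208 × 265 × 0.795 = 75897 W
η = P_out / P_in = 66400 / 75897 = 0.875 = 87.5%

87.5 %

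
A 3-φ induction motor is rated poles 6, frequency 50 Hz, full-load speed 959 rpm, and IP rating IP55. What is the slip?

4.1 %

n_s = 120f/p = 120×50/6 = 1000 rpm
s = (n_s − n)/n_s = (1000 − 959)/1000 = 0.0410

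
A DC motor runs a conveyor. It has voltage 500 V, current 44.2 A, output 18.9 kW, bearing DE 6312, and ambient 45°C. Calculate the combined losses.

3.2 kW

P_in = V·I = 500×44.2 = 22100 W
P_out = 18900 W
Losses = P_in − P_out = 22100 − 18900 = 3200 W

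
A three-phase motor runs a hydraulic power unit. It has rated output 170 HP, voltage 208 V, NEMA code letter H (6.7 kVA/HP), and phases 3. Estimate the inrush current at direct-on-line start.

S_LR = 6.7 × 170 = 1139 kVA
I_LR = S_LR/(√3·V_L) = 1139000/(1.732×208) = 3160 A

3160 A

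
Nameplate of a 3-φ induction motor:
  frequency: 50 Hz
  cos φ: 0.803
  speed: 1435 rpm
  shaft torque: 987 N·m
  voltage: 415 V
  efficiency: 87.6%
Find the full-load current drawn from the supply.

ω = 2π×1435/60 = 150.3 rad/s; P_out = τω = 987 × 150.3 = 148346 W
P_in = P_out / η = 148346 / 0.876 = 169345 W
I_L = P_in / (√3·V_L·cosφ) = 169345 / (1.732 × 415 × 0.803) = 293 A

293 A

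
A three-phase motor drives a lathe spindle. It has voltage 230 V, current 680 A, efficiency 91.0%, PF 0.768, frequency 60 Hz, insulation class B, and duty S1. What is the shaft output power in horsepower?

254 HP

P_in = √3·V·I·cosφ = 1.732 × 230 × 680 × 0.768 = 208040 W
P_out = η·P_in = 0.91 × 208040 = 189316 W
= 189316/746 = 254 HP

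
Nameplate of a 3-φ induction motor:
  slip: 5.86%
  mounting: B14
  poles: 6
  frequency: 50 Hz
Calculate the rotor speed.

n_s = 120f/p = 120×50/6 = 1000 rpm
n = n_s(1 − s) = 1000 × (1 − 0.0586) = 941 rpm

941 rpm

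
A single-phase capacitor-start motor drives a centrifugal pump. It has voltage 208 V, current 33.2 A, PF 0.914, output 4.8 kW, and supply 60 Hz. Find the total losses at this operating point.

1510 W

P_in = V·I·cosφ = 208×33.2×0.914 = 6312 W
P_out = 4800 W
Losses = P_in − P_out = 6312 − 4800 = 1512 W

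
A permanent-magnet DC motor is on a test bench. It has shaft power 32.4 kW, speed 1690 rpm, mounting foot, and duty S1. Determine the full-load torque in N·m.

183 N·m

ω = 2π × 1690/60 = 177 rad/s
τ = P/ω = 32400/177 = 183 N·m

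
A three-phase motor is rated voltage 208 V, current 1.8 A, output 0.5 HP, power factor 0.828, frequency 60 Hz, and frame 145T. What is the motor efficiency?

69.5 %

P_out = 0.5 × 746 = 373 W
P_in = √3·V_L·I_L·cosφ = 1.732 × 208 × 1.8 × 0.828 = 537 W
η = P_out / P_in = 373 / 537 = 0.695 = 69.5%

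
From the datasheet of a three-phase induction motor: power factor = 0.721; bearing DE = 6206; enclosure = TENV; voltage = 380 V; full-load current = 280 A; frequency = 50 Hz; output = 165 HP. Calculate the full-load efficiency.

P_out = 165 × 746 = 123090 W
P_in = √3·V_L·I_L·cosφ = 1.732 × 380 × 280 × 0.721 = 132869 W
η = P_out / P_in = 123090 / 132869 = 0.926 = 92.6%

92.6 %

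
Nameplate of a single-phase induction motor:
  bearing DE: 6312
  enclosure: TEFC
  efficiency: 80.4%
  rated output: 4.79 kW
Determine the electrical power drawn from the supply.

5.96 kW

P_out = 4790 W
P_in = P_out/η = 4790/0.804 = 5958 W = 5.96 kW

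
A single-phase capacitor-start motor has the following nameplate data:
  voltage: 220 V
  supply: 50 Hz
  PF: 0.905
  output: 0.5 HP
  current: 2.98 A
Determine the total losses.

P_in = V·I·cosφ = 220×2.98×0.905 = 593 W
P_out = 0.5×746 = 373 W
Losses = P_in − P_out = 593 − 373 = 220 W

220 W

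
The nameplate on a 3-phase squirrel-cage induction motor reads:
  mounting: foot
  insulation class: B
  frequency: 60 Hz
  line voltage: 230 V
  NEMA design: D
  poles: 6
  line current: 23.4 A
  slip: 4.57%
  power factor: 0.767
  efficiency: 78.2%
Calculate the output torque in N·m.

46.6 N·m

P_in = √3·V·I·cosφ = 1.732 × 230 × 23.4 × 0.767 = 7150 W
P_out = η·P_in = 0.782 × 7150 = 5591 W
n_s = 120×60/6 = 1200 rpm; n = 1200×(1−0.0457) = 1145 rpm
ω = 2π×1145/60 = 119.9 rad/s
τ = P_out/ω = 5591/119.9 = 46.6 N·m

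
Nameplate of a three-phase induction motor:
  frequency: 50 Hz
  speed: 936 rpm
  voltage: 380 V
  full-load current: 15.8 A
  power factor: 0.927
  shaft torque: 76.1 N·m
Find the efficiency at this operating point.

77.4 %

ω = 2π × 936/60 = 98.02 rad/s; P_out = τω = 76.1 × 98.02 = 7459 W
P_in = √3·V_L·I_L·cosφ = 1.732 × 380 × 15.8 × 0.927 = 9640 W
η = P_out / P_in = 7459 / 9640 = 0.774 = 77.4%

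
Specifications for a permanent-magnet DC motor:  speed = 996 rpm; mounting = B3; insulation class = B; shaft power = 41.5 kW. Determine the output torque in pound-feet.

293 lb·ft

ω = 2π × 996/60 = 104.3 rad/s
τ = P/ω = 41500/104.3 = 397.9 N·m
In lb·ft: 397.9/1.356 = 293 lb·ft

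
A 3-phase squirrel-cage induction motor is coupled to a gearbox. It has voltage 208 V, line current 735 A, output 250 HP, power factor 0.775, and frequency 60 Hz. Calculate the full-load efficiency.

P_out = 250 × 746 = 186500 W
P_in = √3·V_L·I_L·cosφ = 1.732 × 208 × 735 × 0.775 = 205211 W
η = P_out / P_in = 186500 / 205211 = 0.909 = 90.9%

90.9 %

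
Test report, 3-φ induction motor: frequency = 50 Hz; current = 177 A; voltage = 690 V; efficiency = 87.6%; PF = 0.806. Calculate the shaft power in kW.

149 kW

P_in = √3·V·I·cosφ = 1.732 × 690 × 177 × 0.806 = 170493 W
P_out = η·P_in = 0.876 × 170493 = 149352 W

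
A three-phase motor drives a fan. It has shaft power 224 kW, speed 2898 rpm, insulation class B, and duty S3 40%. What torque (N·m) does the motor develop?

ω = 2π × 2898/60 = 303.5 rad/s
τ = P/ω = 224000/303.5 = 738 N·m

738 N·m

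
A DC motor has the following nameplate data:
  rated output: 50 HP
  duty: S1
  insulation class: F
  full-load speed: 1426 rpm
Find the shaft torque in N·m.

250 N·m

P_out = 50 × 746 = 37300 W
ω = 2π × 1426/60 = 149.3 rad/s
τ = P_out/ω = 37300/149.3 = 250 N·m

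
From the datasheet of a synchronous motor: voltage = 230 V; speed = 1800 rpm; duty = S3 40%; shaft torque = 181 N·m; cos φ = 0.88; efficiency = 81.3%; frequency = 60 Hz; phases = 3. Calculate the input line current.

ω = 2π×1800/60 = 188.5 rad/s; P_out = τω = 181 × 188.5 = 34119 W
P_in = P_out / η = 34119 / 0.813 = 41967 W
I_L = P_in / (√3·V_L·cosφ) = 41967 / (1.732 × 230 × 0.88) = 120 A

120 A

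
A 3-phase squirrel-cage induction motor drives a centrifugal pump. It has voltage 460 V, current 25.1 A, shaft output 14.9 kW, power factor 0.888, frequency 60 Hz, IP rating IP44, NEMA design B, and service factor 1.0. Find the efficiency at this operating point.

P_out = 14.9 kW = 14900 W
P_in = √3·V_L·I_L·cosφ = 1.732 × 460 × 25.1 × 0.888 = 17758 W
η = P_out / P_in = 14900 / 17758 = 0.839 = 83.9%

83.9 %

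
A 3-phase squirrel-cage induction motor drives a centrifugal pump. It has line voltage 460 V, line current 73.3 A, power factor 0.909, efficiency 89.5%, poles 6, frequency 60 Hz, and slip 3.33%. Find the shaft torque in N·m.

391 N·m

P_in = √3·V·I·cosφ = 1.732 × 460 × 73.3 × 0.909 = 53085 W
P_out = η·P_in = 0.895 × 53085 = 47511 W
n_s = 120×60/6 = 1200 rpm; n = 1200×(1−0.0333) = 1160 rpm
ω = 2π×1160/60 = 121.5 rad/s
τ = P_out/ω = 47511/121.5 = 391 N·m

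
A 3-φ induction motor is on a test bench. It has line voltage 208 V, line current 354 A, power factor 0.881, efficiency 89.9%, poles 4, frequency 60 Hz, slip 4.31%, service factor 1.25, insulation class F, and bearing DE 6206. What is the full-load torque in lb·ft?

413 lb·ft

P_in = √3·V·I·cosφ = 1.732 × 208 × 354 × 0.881 = 112354 W
P_out = η·P_in = 0.899 × 112354 = 101006 W
n_s = 120×60/4 = 1800 rpm; n = 1800×(1−0.0431) = 1722 rpm
ω = 2π×1722/60 = 180.3 rad/s
τ = P_out/ω = 101006/180.3 = 560.2 N·m
In lb·ft: 560.2/1.356 = 413 lb·ft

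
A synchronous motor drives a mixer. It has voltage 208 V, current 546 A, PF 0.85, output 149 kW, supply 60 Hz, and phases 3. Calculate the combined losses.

18200 W

P_in = √3·V·I·cosφ = 1.732×208×546×0.85 = 167195 W
P_out = 149000 W
Losses = P_in − P_out = 167195 − 149000 = 18195 W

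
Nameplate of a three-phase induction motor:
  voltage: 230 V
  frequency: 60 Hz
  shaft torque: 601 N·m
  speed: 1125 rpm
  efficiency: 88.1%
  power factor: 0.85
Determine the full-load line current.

ω = 2π×1125/60 = 117.8 rad/s; P_out = τω = 601 × 117.8 = 70798 W
P_in = P_out / η = 70798 / 0.881 = 80361 W
I_L = P_in / (√3·V_L·cosφ) = 80361 / (1.732 × 230 × 0.85) = 237 A

237 A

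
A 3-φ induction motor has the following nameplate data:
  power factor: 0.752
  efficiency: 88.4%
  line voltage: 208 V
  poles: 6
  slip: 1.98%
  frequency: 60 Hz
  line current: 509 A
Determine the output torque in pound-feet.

P_in = √3·V·I·cosφ = 1.732 × 208 × 509 × 0.752 = 137894 W
P_out = η·P_in = 0.884 × 137894 = 121898 W
n_s = 120×60/6 = 1200 rpm; n = 1200×(1−0.0198) = 1176 rpm
ω = 2π×1176/60 = 123.2 rad/s
τ = P_out/ω = 121898/123.2 = 989.4 N·m
In lb·ft: 989.4/1.356 = 730 lb·ft

730 lb·ft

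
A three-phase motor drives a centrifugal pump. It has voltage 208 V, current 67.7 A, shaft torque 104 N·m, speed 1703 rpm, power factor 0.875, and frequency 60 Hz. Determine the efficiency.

86.9 %

ω = 2π × 1703/60 = 178.3 rad/s; P_out = τω = 104 × 178.3 = 18543 W
P_in = √3·V_L·I_L·cosφ = 1.732 × 208 × 67.7 × 0.875 = 21341 W
η = P_out / P_in = 18543 / 21341 = 0.869 = 86.9%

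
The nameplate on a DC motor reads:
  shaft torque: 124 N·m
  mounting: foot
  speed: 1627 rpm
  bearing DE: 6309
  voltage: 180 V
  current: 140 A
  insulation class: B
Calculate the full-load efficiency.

83.8 %

ω = 2π × 1627/60 = 170.4 rad/s; P_out = τω = 124 × 170.4 = 21130 W
P_in = V·I = 180 × 140 = 25200 W
η = P_out / P_in = 21130 / 25200 = 0.838 = 83.8%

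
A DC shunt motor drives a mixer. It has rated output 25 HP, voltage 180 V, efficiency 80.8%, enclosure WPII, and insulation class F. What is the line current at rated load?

128 A

P_out = 25 × 746 = 18650 W
P_in = P_out / η = 18650 / 0.808 = 23082 W
I = P_in / V = 23082 / 180 = 128 A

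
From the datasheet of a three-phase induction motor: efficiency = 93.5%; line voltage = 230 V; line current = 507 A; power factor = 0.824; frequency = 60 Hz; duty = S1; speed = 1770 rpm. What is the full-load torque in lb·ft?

P_in = √3·V·I·cosφ = 1.732 × 230 × 507 × 0.824 = 166422 W
P_out = η·P_in = 0.935 × 166422 = 155605 W
n = 1770 rpm
ω = 2π×1770/60 = 185.4 rad/s
τ = P_out/ω = 155605/185.4 = 839.3 N·m
In lb·ft: 839.3/1.356 = 619 lb·ft

619 lb·ft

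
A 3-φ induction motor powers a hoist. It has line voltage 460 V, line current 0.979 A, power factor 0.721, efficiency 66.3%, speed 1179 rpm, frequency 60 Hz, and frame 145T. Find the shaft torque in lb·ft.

P_in = √3·V·I·cosφ = 1.732 × 460 × 0.979 × 0.721 = 562 W
P_out = η·P_in = 0.663 × 562 = 373 W
n = 1179 rpm
ω = 2π×1179/60 = 123.5 rad/s
τ = P_out/ω = 373/123.5 = 3.02 N·m
In lb·ft: 3.02/1.356 = 2.23 lb·ft

2.23 lb·ft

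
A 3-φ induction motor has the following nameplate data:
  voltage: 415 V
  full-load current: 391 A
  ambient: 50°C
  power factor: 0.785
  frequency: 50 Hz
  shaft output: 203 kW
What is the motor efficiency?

92.0 %

P_out = 203 kW = 203000 W
P_in = √3·V_L·I_L·cosφ = 1.732 × 415 × 391 × 0.785 = 220619 W
η = P_out / P_in = 203000 / 220619 = 0.920 = 92.0%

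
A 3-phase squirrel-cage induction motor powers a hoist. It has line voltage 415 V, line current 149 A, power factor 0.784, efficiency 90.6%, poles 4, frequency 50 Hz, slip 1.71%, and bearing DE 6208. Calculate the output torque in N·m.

P_in = √3·V·I·cosφ = 1.732 × 415 × 149 × 0.784 = 83965 W
P_out = η·P_in = 0.906 × 83965 = 76072 W
n_s = 120×50/4 = 1500 rpm; n = 1500×(1−0.0171) = 1474 rpm
ω = 2π×1474/60 = 154.4 rad/s
τ = P_out/ω = 76072/154.4 = 493 N·m

493 N·m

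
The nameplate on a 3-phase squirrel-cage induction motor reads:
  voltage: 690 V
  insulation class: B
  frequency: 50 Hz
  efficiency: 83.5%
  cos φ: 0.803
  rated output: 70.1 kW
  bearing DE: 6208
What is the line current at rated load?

P_out = 70.1 kW = 70100 W
P_in = P_out / η = 70100 / 0.835 = 83952 W
I_L = P_in / (√3·V_L·cosφ) = 83952 / (1.732 × 690 × 0.803) = 87.5 A

87.5 A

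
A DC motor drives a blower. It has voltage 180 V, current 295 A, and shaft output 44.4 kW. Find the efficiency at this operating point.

P_out = 44.4 kW = 44400 W
P_in = V·I = 180 × 295 = 53100 W
η = P_out / P_in = 44400 / 53100 = 0.836 = 83.6%

83.6 %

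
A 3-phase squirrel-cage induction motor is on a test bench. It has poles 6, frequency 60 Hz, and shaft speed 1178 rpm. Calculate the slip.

n_s = 120f/p = 120×60/6 = 1200 rpm
s = (n_s − n)/n_s = (1200 − 1178)/1200 = 0.0183

1.83 %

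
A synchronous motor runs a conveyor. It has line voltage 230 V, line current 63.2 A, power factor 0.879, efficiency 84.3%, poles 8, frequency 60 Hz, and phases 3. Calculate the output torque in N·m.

P_in = √3·V·I·cosφ = 1.732 × 230 × 63.2 × 0.879 = 22130 W
P_out = η·P_in = 0.843 × 22130 = 18656 W
n = n_s = 120×60/8 = 900 rpm (synchronous)
ω = 2π×900/60 = 94.25 rad/s
τ = P_out/ω = 18656/94.25 = 198 N·m

198 N·m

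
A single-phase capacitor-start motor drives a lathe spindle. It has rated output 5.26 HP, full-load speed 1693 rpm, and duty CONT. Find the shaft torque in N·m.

P_out = 5.26 × 746 = 3924 W
ω = 2π × 1693/60 = 177.3 rad/s
τ = P_out/ω = 3924/177.3 = 22.1 N·m

22.1 N·m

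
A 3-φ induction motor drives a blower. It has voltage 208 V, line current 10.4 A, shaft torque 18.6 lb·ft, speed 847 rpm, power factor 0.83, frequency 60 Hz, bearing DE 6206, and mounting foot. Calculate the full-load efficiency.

71.9 %

τ = 18.6 lb·ft × 1.356 = 25.22 N·m
ω = 2π × 847/60 = 88.7 rad/s; P_out = τω = 25.22 × 88.7 = 2237 W
P_in = √3·V_L·I_L·cosφ = 1.732 × 208 × 10.4 × 0.83 = 3110 W
η = P_out / P_in = 2237 / 3110 = 0.719 = 71.9%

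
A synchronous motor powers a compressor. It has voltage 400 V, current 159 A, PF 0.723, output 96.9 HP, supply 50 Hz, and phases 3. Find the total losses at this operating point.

P_in = √3·V·I·cosφ = 1.732×400×159×0.723 = 79642 W
P_out = 96.9×746 = 72287 W
Losses = P_in − P_out = 79642 − 72287 = 7355 W

7.36 kW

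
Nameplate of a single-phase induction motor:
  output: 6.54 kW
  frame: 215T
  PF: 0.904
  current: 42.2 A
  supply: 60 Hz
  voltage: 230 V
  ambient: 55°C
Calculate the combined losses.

2230 W

P_in = V·I·cosφ = 230×42.2×0.904 = 8774 W
P_out = 6540 W
Losses = P_in − P_out = 8774 − 6540 = 2234 W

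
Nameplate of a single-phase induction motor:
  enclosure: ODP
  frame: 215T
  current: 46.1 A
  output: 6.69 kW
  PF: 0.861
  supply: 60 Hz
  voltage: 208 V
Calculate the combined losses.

1.57 kW

P_in = V·I·cosφ = 208×46.1×0.861 = 8256 W
P_out = 6690 W
Losses = P_in − P_out = 8256 − 6690 = 1566 W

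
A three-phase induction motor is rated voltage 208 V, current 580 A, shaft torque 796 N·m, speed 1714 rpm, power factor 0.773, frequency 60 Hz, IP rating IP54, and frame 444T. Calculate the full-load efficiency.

ω = 2π × 1714/60 = 179.5 rad/s; P_out = τω = 796 × 179.5 = 142882 W
P_in = √3·V_L·I_L·cosφ = 1.732 × 208 × 580 × 0.773 = 161517 W
η = P_out / P_in = 142882 / 161517 = 0.885 = 88.5%

88.5 %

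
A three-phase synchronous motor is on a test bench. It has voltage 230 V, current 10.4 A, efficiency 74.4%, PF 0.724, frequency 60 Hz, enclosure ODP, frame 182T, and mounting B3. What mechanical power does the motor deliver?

2.23 kW

P_in = √3·V·I·cosφ = 1.732 × 230 × 10.4 × 0.724 = 2999 W
P_out = η·P_in = 0.744 × 2999 = 2231 W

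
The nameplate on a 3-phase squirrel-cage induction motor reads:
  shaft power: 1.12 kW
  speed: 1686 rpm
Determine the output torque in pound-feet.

ω = 2π × 1686/60 = 176.6 rad/s
τ = P/ω = 1120/176.6 = 6.342 N·m
In lb·ft: 6.342/1.356 = 4.68 lb·ft

4.68 lb·ft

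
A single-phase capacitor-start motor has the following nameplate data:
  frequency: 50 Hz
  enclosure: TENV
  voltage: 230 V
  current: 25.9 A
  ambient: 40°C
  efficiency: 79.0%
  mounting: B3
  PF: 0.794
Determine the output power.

3.74 kW

P_in = V·I·cosφ = 230 × 25.9 × 0.794 = 4730 W
P_out = η·P_in = 0.79 × 4730 = 3737 W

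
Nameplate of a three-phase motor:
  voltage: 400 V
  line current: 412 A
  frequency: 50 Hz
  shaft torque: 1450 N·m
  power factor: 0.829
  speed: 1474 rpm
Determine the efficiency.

94.6 %

ω = 2π × 1474/60 = 154.4 rad/s; P_out = τω = 1450 × 154.4 = 223880 W
P_in = √3·V_L·I_L·cosφ = 1.732 × 400 × 412 × 0.829 = 236624 W
η = P_out / P_in = 223880 / 236624 = 0.946 = 94.6%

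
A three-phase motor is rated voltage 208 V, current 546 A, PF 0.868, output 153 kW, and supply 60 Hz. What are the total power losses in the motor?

P_in = √3·V·I·cosφ = 1.732×208×546×0.868 = 170735 W
P_out = 153000 W
Losses = P_in − P_out = 170735 − 153000 = 17735 W

17.7 kW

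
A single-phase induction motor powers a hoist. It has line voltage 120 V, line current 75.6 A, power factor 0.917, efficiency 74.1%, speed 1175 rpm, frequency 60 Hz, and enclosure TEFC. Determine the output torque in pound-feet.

P_in = V·I·cosφ = 120 × 75.6 × 0.917 = 8319 W
P_out = η·P_in = 0.741 × 8319 = 6164 W
n = 1175 rpm
ω = 2π×1175/60 = 123 rad/s
τ = P_out/ω = 6164/123 = 50.11 N·m
In lb·ft: 50.11/1.356 = 37 lb·ft

37 lb·ft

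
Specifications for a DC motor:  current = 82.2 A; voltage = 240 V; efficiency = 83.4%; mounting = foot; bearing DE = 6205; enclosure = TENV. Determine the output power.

P_in = V·I = 240 × 82.2 = 19728 W
P_out = η·P_in = 0.834 × 19728 = 16453 W

16.5 kW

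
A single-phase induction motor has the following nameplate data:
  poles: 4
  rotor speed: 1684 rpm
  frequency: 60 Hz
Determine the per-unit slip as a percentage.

6.4 %

n_s = 120f/p = 120×60/4 = 1800 rpm
s = (n_s − n)/n_s = (1800 − 1684)/1800 = 0.0644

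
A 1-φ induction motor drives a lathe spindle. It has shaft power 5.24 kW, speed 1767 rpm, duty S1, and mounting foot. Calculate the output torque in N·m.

28.3 N·m

ω = 2π × 1767/60 = 185 rad/s
τ = P/ω = 5240/185 = 28.3 N·m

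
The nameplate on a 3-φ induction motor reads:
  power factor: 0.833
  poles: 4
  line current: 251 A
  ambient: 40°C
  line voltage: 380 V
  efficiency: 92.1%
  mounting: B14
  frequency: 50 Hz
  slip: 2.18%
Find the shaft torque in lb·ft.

608 lb·ft

P_in = √3·V·I·cosφ = 1.732 × 380 × 251 × 0.833 = 137610 W
P_out = η·P_in = 0.921 × 137610 = 126739 W
n_s = 120×50/4 = 1500 rpm; n = 1500×(1−0.0218) = 1467 rpm
ω = 2π×1467/60 = 153.6 rad/s
τ = P_out/ω = 126739/153.6 = 825.1 N·m
In lb·ft: 825.1/1.356 = 608 lb·ft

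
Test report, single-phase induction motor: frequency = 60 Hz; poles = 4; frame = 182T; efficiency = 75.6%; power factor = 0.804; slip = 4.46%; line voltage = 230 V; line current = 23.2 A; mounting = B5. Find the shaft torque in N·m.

18 N·m

P_in = V·I·cosφ = 230 × 23.2 × 0.804 = 4290 W
P_out = η·P_in = 0.756 × 4290 = 3243 W
n_s = 120×60/4 = 1800 rpm; n = 1800×(1−0.0446) = 1720 rpm
ω = 2π×1720/60 = 180.1 rad/s
τ = P_out/ω = 3243/180.1 = 18 N·m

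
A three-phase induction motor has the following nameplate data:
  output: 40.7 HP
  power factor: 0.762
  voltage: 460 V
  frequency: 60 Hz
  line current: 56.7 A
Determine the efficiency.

P_out = 40.7 × 746 = 30362 W
P_in = √3·V_L·I_L·cosφ = 1.732 × 460 × 56.7 × 0.762 = 34423 W
η = P_out / P_in = 30362 / 34423 = 0.882 = 88.2%

88.2 %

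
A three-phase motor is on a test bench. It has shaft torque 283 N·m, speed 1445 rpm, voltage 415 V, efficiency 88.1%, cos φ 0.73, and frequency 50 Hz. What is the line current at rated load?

ω = 2π×1445/60 = 151.3 rad/s; P_out = τω = 283 × 151.3 = 42818 W
P_in = P_out / η = 42818 / 0.881 = 48602 W
I_L = P_in / (√3·V_L·cosφ) = 48602 / (1.732 × 415 × 0.73) = 92.6 A

92.6 A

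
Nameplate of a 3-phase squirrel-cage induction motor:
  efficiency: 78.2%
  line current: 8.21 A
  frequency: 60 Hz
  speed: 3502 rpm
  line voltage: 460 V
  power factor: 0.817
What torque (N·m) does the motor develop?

P_in = √3·V·I·cosφ = 1.732 × 460 × 8.21 × 0.817 = 5344 W
P_out = η·P_in = 0.782 × 5344 = 4179 W
n = 3502 rpm
ω = 2π×3502/60 = 366.7 rad/s
τ = P_out/ω = 4179/366.7 = 11.4 N·m

11.4 N·m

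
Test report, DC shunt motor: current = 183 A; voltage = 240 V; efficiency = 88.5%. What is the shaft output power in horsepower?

P_in = V·I = 240 × 183 = 43920 W
P_out = η·P_in = 0.885 × 43920 = 38869 W
= 38869/746 = 52.1 HP

52.1 HP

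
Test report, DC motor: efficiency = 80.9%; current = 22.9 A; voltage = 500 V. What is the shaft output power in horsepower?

12.4 HP

P_in = V·I = 500 × 22.9 = 11450 W
P_out = η·P_in = 0.809 × 11450 = 9263 W
= 9263/746 = 12.4 HP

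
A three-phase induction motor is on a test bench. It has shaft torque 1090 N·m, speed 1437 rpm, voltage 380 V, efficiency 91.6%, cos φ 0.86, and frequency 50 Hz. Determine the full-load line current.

ω = 2π×1437/60 = 150.5 rad/s; P_out = τω = 1090 × 150.5 = 164045 W
P_in = P_out / η = 164045 / 0.916 = 179088 W
I_L = P_in / (√3·V_L·cosφ) = 179088 / (1.732 × 380 × 0.86) = 316 A

316 A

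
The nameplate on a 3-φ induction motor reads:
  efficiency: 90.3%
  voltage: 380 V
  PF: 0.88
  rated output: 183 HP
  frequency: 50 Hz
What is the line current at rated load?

P_out = 183 × 746 = 136518 W
P_in = P_out / η = 136518 / 0.903 = 151183 W
I_L = P_in / (√3·V_L·cosφ) = 151183 / (1.732 × 380 × 0.88) = 261 A

261 A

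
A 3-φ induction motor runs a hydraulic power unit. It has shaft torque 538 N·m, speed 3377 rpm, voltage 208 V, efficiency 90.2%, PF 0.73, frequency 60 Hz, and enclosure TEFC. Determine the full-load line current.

802 A

ω = 2π×3377/60 = 353.6 rad/s; P_out = τω = 538 × 353.6 = 190237 W
P_in = P_out / η = 190237 / 0.902 = 210906 W
I_L = P_in / (√3·V_L·cosφ) = 210906 / (1.732 × 208 × 0.73) = 802 A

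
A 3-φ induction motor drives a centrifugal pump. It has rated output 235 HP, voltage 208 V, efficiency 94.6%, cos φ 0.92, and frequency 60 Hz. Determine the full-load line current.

559 A

P_out = 235 × 746 = 175310 W
P_in = P_out / η = 175310 / 0.946 = 185317 W
I_L = P_in / (√3·V_L·cosφ) = 185317 / (1.732 × 208 × 0.92) = 559 A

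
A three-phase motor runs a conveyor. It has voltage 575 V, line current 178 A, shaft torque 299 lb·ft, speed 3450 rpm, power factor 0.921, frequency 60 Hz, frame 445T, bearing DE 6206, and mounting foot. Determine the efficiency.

89.7 %

τ = 299 lb·ft × 1.356 = 405.4 N·m
ω = 2π × 3450/60 = 361.3 rad/s; P_out = τω = 405.4 × 361.3 = 146471 W
P_in = √3·V_L·I_L·cosφ = 1.732 × 575 × 178 × 0.921 = 163266 W
η = P_out / P_in = 146471 / 163266 = 0.897 = 89.7%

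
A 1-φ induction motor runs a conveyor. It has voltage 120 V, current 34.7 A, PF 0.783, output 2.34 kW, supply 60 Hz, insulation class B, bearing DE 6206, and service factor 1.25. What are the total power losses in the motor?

P_in = V·I·cosφ = 120×34.7×0.783 = 3260 W
P_out = 2340 W
Losses = P_in − P_out = 3260 − 2340 = 920 W

920 W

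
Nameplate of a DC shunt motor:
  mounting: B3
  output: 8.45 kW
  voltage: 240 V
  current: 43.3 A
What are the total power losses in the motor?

P_in = V·I = 240×43.3 = 10392 W
P_out = 8450 W
Losses = P_in − P_out = 10392 − 8450 = 1942 W

1.94 kW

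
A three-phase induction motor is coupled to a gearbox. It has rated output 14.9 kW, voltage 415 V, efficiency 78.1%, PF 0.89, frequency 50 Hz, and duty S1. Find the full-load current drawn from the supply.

P_out = 14.9 kW = 14900 W
P_in = P_out / η = 14900 / 0.781 = 19078 W
I_L = P_in / (√3·V_L·cosφ) = 19078 / (1.732 × 415 × 0.89) = 29.8 A

29.8 A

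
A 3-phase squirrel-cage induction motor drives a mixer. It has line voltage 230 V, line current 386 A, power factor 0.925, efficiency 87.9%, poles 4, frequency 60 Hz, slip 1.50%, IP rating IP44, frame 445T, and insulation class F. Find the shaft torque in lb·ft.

497 lb·ft

P_in = √3·V·I·cosφ = 1.732 × 230 × 386 × 0.925 = 142234 W
P_out = η·P_in = 0.879 × 142234 = 125024 W
n_s = 120×60/4 = 1800 rpm; n = 1800×(1−0.015) = 1773 rpm
ω = 2π×1773/60 = 185.7 rad/s
τ = P_out/ω = 125024/185.7 = 673.3 N·m
In lb·ft: 673.3/1.356 = 497 lb·ft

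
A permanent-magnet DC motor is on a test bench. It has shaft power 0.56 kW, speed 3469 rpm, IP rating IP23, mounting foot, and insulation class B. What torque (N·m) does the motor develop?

ω = 2π × 3469/60 = 363.3 rad/s
τ = P/ω = 560/363.3 = 1.54 N·m

1.54 N·m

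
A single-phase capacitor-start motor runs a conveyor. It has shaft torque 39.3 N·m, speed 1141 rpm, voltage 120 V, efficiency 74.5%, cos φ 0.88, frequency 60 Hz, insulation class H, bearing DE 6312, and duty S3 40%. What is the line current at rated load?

ω = 2π×1141/60 = 119.5 rad/s; P_out = τω = 39.3 × 119.5 = 4696 W
P_in = P_out / η = 4696 / 0.745 = 6303 W
I = P_in / (V·cosφ) = 6303 / (120 × 0.88) = 59.7 A

59.7 A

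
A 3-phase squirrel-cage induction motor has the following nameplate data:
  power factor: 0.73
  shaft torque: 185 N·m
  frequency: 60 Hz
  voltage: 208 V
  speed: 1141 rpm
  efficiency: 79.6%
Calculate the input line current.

ω = 2π×1141/60 = 119.5 rad/s; P_out = τω = 185 × 119.5 = 22108 W
P_in = P_out / η = 22108 / 0.796 = 27774 W
I_L = P_in / (√3·V_L·cosφ) = 27774 / (1.732 × 208 × 0.73) = 106 A

106 A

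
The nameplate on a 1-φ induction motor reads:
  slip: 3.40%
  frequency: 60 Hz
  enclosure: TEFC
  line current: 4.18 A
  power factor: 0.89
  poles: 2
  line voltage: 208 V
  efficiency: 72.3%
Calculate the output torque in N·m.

P_in = V·I·cosφ = 208 × 4.18 × 0.89 = 774 W
P_out = η·P_in = 0.723 × 774 = 560 W
n_s = 120×60/2 = 3600 rpm; n = 3600×(1−0.034) = 3478 rpm
ω = 2π×3478/60 = 364.2 rad/s
τ = P_out/ω = 560/364.2 = 1.54 N·m

1.54 N·m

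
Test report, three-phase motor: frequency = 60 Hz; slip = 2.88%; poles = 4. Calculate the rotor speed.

n_s = 120f/p = 120×60/4 = 1800 rpm
n = n_s(1 − s) = 1800 × (1 − 0.0288) = 1748 rpm

1748 rpm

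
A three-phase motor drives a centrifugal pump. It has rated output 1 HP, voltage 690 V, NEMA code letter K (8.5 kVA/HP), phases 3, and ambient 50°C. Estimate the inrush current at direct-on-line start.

7.11 A

S_LR = 8.5 × 1 = 8.5 kVA
I_LR = S_LR/(√3·V_L) = 8500/(1.732×690) = 7.11 A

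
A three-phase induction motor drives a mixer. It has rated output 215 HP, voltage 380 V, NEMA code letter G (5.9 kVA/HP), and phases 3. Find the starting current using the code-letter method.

1930 A

S_LR = 5.9 × 215 = 1268.5 kVA
I_LR = S_LR/(√3·V_L) = 1268500/(1.732×380) = 1930 A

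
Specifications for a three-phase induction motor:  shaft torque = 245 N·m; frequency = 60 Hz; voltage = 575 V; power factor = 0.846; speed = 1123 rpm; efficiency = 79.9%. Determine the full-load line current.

ω = 2π×1123/60 = 117.6 rad/s; P_out = τω = 245 × 117.6 = 28812 W
P_in = P_out / η = 28812 / 0.799 = 36060 W
I_L = P_in / (√3·V_L·cosφ) = 36060 / (1.732 × 575 × 0.846) = 42.8 A

42.8 A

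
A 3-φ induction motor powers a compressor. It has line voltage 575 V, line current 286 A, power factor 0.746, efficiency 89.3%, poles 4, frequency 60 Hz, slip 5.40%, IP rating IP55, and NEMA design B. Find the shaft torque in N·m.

P_in = √3·V·I·cosφ = 1.732 × 575 × 286 × 0.746 = 212481 W
P_out = η·P_in = 0.893 × 212481 = 189746 W
n_s = 120×60/4 = 1800 rpm; n = 1800×(1−0.054) = 1703 rpm
ω = 2π×1703/60 = 178.3 rad/s
τ = P_out/ω = 189746/178.3 = 1060 N·m

1060 N·m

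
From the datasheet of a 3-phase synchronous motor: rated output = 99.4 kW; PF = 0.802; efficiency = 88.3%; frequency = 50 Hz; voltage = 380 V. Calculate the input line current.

213 A

P_out = 99.4 kW = 99400 W
P_in = P_out / η = 99400 / 0.883 = 112571 W
I_L = P_in / (√3·V_L·cosφ) = 112571 / (1.732 × 380 × 0.802) = 213 A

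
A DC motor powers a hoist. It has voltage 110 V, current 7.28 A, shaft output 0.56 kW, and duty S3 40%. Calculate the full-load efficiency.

P_out = 0.56 kW = 560 W
P_in = V·I = 110 × 7.28 = 801 W
η = P_out / P_in = 560 / 801 = 0.699 = 69.9%

69.9 %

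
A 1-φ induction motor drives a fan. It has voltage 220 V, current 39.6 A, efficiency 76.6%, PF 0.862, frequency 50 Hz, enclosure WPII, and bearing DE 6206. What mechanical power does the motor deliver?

5.75 kW

P_in = V·I·cosφ = 220 × 39.6 × 0.862 = 7510 W
P_out = η·P_in = 0.766 × 7510 = 5753 W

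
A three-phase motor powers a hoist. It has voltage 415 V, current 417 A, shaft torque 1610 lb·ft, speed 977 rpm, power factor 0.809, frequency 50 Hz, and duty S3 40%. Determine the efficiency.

92.1 %

τ = 1610 lb·ft × 1.356 = 2183 N·m
ω = 2π × 977/60 = 102.3 rad/s; P_out = τω = 2183 × 102.3 = 223321 W
P_in = √3·V_L·I_L·cosφ = 1.732 × 415 × 417 × 0.809 = 242483 W
η = P_out / P_in = 223321 / 242483 = 0.921 = 92.1%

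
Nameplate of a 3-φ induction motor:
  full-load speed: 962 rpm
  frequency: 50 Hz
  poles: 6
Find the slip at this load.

n_s = 120f/p = 120×50/6 = 1000 rpm
s = (n_s − n)/n_s = (1000 − 962)/1000 = 0.0380

3.80 %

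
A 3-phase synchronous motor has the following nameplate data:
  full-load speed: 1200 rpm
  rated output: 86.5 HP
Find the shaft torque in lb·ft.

P_out = 86.5 × 746 = 64529 W
ω = 2π × 1200/60 = 125.7 rad/s
τ = P_out/ω = 64529/125.7 = 513.4 N·m
In lb·ft: 513.4/1.356 = 379 lb·ft

379 lb·ft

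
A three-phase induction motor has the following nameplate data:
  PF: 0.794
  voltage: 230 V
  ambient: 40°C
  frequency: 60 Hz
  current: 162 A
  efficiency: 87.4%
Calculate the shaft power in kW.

P_in = √3·V·I·cosφ = 1.732 × 230 × 162 × 0.794 = 51240 W
P_out = η·P_in = 0.874 × 51240 = 44784 W

44.8 kW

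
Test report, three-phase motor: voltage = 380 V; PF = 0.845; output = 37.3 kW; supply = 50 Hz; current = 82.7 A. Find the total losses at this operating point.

8690 W

P_in = √3·V·I·cosφ = 1.732×380×82.7×0.845 = 45993 W
P_out = 37300 W
Losses = P_in − P_out = 45993 − 37300 = 8693 W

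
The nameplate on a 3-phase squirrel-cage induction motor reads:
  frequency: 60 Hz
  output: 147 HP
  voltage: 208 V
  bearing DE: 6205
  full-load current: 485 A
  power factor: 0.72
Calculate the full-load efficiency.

P_out = 147 × 746 = 109662 W
P_in = √3·V_L·I_L·cosφ = 1.732 × 208 × 485 × 0.72 = 125801 W
η = P_out / P_in = 109662 / 125801 = 0.872 = 87.2%

87.2 %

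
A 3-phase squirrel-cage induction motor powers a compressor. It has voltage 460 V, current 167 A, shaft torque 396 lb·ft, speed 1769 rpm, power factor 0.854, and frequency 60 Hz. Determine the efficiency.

τ = 396 lb·ft × 1.356 = 537 N·m
ω = 2π × 1769/60 = 185.2 rad/s; P_out = τω = 537 × 185.2 = 99452 W
P_in = √3·V_L·I_L·cosφ = 1.732 × 460 × 167 × 0.854 = 113627 W
η = P_out / P_in = 99452 / 113627 = 0.875 = 87.5%

87.5 %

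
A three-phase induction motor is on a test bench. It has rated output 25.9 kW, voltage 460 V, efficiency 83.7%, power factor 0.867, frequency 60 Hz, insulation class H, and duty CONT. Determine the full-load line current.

P_out = 25.9 kW = 25900 W
P_in = P_out / η = 25900 / 0.837 = 30944 W
I_L = P_in / (√3·V_L·cosφ) = 30944 / (1.732 × 460 × 0.867) = 44.8 A

44.8 A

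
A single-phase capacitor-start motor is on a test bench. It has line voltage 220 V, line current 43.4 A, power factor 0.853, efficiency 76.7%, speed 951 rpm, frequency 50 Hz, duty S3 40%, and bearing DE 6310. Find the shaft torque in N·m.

62.7 N·m

P_in = V·I·cosφ = 220 × 43.4 × 0.853 = 8144 W
P_out = η·P_in = 0.767 × 8144 = 6246 W
n = 951 rpm
ω = 2π×951/60 = 99.59 rad/s
τ = P_out/ω = 6246/99.59 = 62.7 N·m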